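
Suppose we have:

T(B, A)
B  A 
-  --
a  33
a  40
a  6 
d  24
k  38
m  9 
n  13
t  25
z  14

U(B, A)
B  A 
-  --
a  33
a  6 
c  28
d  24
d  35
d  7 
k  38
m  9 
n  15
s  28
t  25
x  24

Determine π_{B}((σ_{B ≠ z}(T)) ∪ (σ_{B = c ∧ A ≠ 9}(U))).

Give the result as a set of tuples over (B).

Selection B ≠ z: {(a, 33), (a, 40), (a, 6), (d, 24), (k, 38), (m, 9), (n, 13), (t, 25)}
Selection B = c ∧ A ≠ 9: {(c, 28)}
Taking the union: {(a, 33), (a, 40), (a, 6), (c, 28), (d, 24), (k, 38), (m, 9), (n, 13), (t, 25)}
Keep only column(s) B (2 duplicate(s) eliminated): {a, c, d, k, m, n, t}

{a, c, d, k, m, n, t}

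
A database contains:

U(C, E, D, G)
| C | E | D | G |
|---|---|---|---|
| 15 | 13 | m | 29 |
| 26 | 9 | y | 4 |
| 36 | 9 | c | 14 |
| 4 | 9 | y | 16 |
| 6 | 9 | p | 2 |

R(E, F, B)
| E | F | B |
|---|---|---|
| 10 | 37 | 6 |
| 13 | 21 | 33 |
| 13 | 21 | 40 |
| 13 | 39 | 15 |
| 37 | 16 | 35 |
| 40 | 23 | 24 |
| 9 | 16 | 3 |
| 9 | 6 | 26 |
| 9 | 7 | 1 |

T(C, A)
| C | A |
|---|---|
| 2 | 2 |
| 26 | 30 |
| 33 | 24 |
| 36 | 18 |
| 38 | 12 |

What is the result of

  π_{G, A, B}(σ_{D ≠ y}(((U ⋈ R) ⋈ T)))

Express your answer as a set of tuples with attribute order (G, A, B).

{(14, 18, 1), (14, 18, 26), (14, 18, 3)}

Natural join on E: {(15, 13, m, 29, 21, 33), (15, 13, m, 29, 21, 40), (15, 13, m, 29, 39, 15), (26, 9, y, 4, 16, 3), (26, 9, y, 4, 6, 26), (26, 9, y, 4, 7, 1), (36, 9, c, 14, 16, 3), (36, 9, c, 14, 6, 26), (36, 9, c, 14, 7, 1), (4, 9, y, 16, 16, 3), (4, 9, y, 16, 6, 26), (4, 9, y, 16, 7, 1), (6, 9, p, 2, 16, 3), (6, 9, p, 2, 6, 26), (6, 9, p, 2, 7, 1)}
Natural join on C: {(26, 9, y, 4, 16, 3, 30), (26, 9, y, 4, 6, 26, 30), (26, 9, y, 4, 7, 1, 30), (36, 9, c, 14, 16, 3, 18), (36, 9, c, 14, 6, 26, 18), (36, 9, c, 14, 7, 1, 18)}
Apply σ_{D ≠ y}; surviving tuples: {(36, 9, c, 14, 16, 3, 18), (36, 9, c, 14, 6, 26, 18), (36, 9, c, 14, 7, 1, 18)}
π_{G, A, B} gives {(14, 18, 1), (14, 18, 26), (14, 18, 3)}.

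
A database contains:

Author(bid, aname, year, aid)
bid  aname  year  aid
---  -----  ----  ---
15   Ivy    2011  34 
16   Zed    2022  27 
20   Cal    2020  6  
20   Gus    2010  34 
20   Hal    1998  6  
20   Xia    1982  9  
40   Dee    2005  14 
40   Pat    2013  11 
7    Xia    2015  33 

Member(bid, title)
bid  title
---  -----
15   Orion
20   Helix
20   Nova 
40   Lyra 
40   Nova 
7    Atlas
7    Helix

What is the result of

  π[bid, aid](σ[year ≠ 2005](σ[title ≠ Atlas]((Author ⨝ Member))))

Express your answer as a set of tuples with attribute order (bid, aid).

Joining Author and Member on bid yields {(15, Ivy, 2011, 34, Orion), (20, Cal, 2020, 6, Helix), (20, Cal, 2020, 6, Nova), (20, Gus, 2010, 34, Helix), (20, Gus, 2010, 34, Nova), (20, Hal, 1998, 6, Helix), (20, Hal, 1998, 6, Nova), (20, Xia, 1982, 9, Helix), (20, Xia, 1982, 9, Nova), (40, Dee, 2005, 14, Lyra), (40, Dee, 2005, 14, Nova), (40, Pat, 2013, 11, Lyra), (40, Pat, 2013, 11, Nova), (7, Xia, 2015, 33, Atlas), (7, Xia, 2015, 33, Helix)}.
Selection title ≠ Atlas: {(15, Ivy, 2011, 34, Orion), (20, Cal, 2020, 6, Helix), (20, Cal, 2020, 6, Nova), (20, Gus, 2010, 34, Helix), (20, Gus, 2010, 34, Nova), (20, Hal, 1998, 6, Helix), (20, Hal, 1998, 6, Nova), (20, Xia, 1982, 9, Helix), (20, Xia, 1982, 9, Nova), (40, Dee, 2005, 14, Lyra), (40, Dee, 2005, 14, Nova), (40, Pat, 2013, 11, Lyra), (40, Pat, 2013, 11, Nova), (7, Xia, 2015, 33, Helix)}
Selection year ≠ 2005: {(15, Ivy, 2011, 34, Orion), (20, Cal, 2020, 6, Helix), (20, Cal, 2020, 6, Nova), (20, Gus, 2010, 34, Helix), (20, Gus, 2010, 34, Nova), (20, Hal, 1998, 6, Helix), (20, Hal, 1998, 6, Nova), (20, Xia, 1982, 9, Helix), (20, Xia, 1982, 9, Nova), (40, Pat, 2013, 11, Lyra), (40, Pat, 2013, 11, Nova), (7, Xia, 2015, 33, Helix)}
π_{bid, aid} gives {(15, 34), (20, 34), (20, 6), (20, 9), (40, 11), (7, 33)} (6 duplicate(s) eliminated).

{(15, 34), (20, 34), (20, 6), (20, 9), (40, 11), (7, 33)}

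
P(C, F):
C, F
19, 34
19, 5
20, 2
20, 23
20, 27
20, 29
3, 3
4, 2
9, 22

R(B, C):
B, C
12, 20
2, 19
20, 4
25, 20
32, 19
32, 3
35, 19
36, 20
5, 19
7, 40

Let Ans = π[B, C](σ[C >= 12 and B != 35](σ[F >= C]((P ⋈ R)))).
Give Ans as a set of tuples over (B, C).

{(12, 20), (2, 19), (25, 20), (32, 19), (36, 20), (5, 19)}

Natural join on C: {(19, 34, 2), (19, 34, 32), (19, 34, 35), (19, 34, 5), (19, 5, 2), (19, 5, 32), (19, 5, 35), (19, 5, 5), (20, 2, 12), (20, 2, 25), (20, 2, 36), (20, 23, 12), (20, 23, 25), (20, 23, 36), (20, 27, 12), (20, 27, 25), (20, 27, 36), (20, 29, 12), (20, 29, 25), (20, 29, 36), (3, 3, 32), (4, 2, 20)}
Filtering on F >= C leaves {(19, 34, 2), (19, 34, 32), (19, 34, 35), (19, 34, 5), (20, 23, 12), (20, 23, 25), (20, 23, 36), (20, 27, 12), (20, 27, 25), (20, 27, 36), (20, 29, 12), (20, 29, 25), (20, 29, 36), (3, 3, 32)}.
Filtering on C >= 12 and B != 35 leaves {(19, 34, 2), (19, 34, 32), (19, 34, 5), (20, 23, 12), (20, 23, 25), (20, 23, 36), (20, 27, 12), (20, 27, 25), (20, 27, 36), (20, 29, 12), (20, 29, 25), (20, 29, 36)}.
Projecting to B, C (6 duplicate(s) eliminated): {(12, 20), (2, 19), (25, 20), (32, 19), (36, 20), (5, 19)}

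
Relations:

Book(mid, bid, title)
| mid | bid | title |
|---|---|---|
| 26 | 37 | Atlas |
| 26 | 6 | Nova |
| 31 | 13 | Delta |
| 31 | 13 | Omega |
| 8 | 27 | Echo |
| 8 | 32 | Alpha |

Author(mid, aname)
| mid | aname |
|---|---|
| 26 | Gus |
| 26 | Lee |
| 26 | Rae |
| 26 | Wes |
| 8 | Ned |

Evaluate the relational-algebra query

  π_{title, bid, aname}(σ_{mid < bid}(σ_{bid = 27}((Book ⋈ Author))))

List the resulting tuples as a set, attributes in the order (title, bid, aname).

{(Echo, 27, Ned)}

Joining Book and Author on mid yields {(26, 37, Atlas, Gus), (26, 37, Atlas, Lee), (26, 37, Atlas, Rae), (26, 37, Atlas, Wes), (26, 6, Nova, Gus), (26, 6, Nova, Lee), (26, 6, Nova, Rae), (26, 6, Nova, Wes), (8, 27, Echo, Ned), (8, 32, Alpha, Ned)}.
Apply σ_{bid = 27}; surviving tuples: {(8, 27, Echo, Ned)}
Apply σ_{mid < bid}; surviving tuples: {(8, 27, Echo, Ned)}
Keep only column(s) title, bid, aname: {(Echo, 27, Ned)}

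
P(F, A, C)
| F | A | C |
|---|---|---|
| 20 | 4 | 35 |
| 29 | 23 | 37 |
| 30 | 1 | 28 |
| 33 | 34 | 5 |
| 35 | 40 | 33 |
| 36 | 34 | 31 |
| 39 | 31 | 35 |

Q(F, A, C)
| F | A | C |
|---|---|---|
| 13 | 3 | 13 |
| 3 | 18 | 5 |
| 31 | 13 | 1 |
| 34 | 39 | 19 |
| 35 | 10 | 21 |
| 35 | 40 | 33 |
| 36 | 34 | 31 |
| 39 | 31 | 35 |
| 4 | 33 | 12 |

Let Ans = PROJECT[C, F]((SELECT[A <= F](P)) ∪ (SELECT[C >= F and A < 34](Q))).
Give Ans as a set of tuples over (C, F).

{(12, 4), (13, 13), (28, 30), (31, 36), (35, 20), (35, 39), (37, 29), (5, 3)}

Filtering on A <= F leaves {(20, 4, 35), (29, 23, 37), (30, 1, 28), (36, 34, 31), (39, 31, 35)}.
Filtering on C >= F and A < 34 leaves {(13, 3, 13), (3, 18, 5), (4, 33, 12)}.
Taking the union: {(13, 3, 13), (20, 4, 35), (29, 23, 37), (3, 18, 5), (30, 1, 28), (36, 34, 31), (39, 31, 35), (4, 33, 12)}
π[C, F]: project onto (C, F) → {(12, 4), (13, 13), (28, 30), (31, 36), (35, 20), (35, 39), (37, 29), (5, 3)}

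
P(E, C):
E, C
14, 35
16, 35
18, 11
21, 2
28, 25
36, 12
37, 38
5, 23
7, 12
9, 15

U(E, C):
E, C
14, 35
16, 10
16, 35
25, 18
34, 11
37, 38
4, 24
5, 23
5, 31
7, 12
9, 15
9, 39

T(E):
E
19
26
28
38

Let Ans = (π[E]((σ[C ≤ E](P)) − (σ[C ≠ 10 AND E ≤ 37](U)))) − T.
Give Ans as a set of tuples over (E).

σ[C ≤ E]: keep tuples satisfying C ≤ E → {(18, 11), (21, 2), (28, 25), (36, 12)}
σ[C ≠ 10 AND E ≤ 37]: keep tuples satisfying C ≠ 10 AND E ≤ 37 → {(14, 35), (16, 35), (25, 18), (34, 11), (37, 38), (4, 24), (5, 23), (5, 31), (7, 12), (9, 15), (9, 39)}
Taking the difference: {(18, 11), (21, 2), (28, 25), (36, 12)}
Projecting to E: {18, 21, 28, 36}
Taking the difference: {18, 21, 36}

{18, 21, 36}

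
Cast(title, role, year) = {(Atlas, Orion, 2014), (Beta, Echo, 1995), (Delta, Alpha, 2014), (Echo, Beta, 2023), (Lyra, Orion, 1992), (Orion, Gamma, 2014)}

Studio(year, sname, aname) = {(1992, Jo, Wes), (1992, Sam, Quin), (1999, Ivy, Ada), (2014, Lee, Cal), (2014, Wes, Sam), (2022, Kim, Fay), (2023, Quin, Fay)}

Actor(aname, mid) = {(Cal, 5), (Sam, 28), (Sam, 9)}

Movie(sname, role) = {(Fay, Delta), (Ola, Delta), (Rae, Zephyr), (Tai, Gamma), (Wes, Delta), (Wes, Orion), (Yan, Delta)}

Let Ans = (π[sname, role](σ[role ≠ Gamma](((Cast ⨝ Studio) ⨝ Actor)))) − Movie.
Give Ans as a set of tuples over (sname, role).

{(Lee, Alpha), (Lee, Orion), (Wes, Alpha)}

Joining Cast and Studio on year yields {(Atlas, Orion, 2014, Lee, Cal), (Atlas, Orion, 2014, Wes, Sam), (Delta, Alpha, 2014, Lee, Cal), (Delta, Alpha, 2014, Wes, Sam), (Echo, Beta, 2023, Quin, Fay), (Lyra, Orion, 1992, Jo, Wes), (Lyra, Orion, 1992, Sam, Quin), (Orion, Gamma, 2014, Lee, Cal), (Orion, Gamma, 2014, Wes, Sam)}.
Joining (Cast ⨝ Studio) and Actor on aname yields {(Atlas, Orion, 2014, Lee, Cal, 5), (Atlas, Orion, 2014, Wes, Sam, 28), (Atlas, Orion, 2014, Wes, Sam, 9), (Delta, Alpha, 2014, Lee, Cal, 5), (Delta, Alpha, 2014, Wes, Sam, 28), (Delta, Alpha, 2014, Wes, Sam, 9), (Orion, Gamma, 2014, Lee, Cal, 5), (Orion, Gamma, 2014, Wes, Sam, 28), (Orion, Gamma, 2014, Wes, Sam, 9)}.
Apply σ_{role ≠ Gamma}; surviving tuples: {(Atlas, Orion, 2014, Lee, Cal, 5), (Atlas, Orion, 2014, Wes, Sam, 28), (Atlas, Orion, 2014, Wes, Sam, 9), (Delta, Alpha, 2014, Lee, Cal, 5), (Delta, Alpha, 2014, Wes, Sam, 28), (Delta, Alpha, 2014, Wes, Sam, 9)}
π_{sname, role} gives {(Lee, Alpha), (Lee, Orion), (Wes, Alpha), (Wes, Orion)} (2 duplicate(s) eliminated).
Taking the difference: {(Lee, Alpha), (Lee, Orion), (Wes, Alpha)}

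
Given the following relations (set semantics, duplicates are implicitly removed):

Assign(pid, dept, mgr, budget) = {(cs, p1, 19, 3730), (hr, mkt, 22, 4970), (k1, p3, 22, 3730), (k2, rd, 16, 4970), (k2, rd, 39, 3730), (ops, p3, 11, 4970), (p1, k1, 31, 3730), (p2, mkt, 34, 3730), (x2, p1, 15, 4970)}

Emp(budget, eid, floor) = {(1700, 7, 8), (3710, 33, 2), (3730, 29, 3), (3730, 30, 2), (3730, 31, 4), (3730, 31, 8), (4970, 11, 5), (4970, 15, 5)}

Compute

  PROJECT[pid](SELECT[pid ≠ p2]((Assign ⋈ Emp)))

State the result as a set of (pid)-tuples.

{cs, hr, k1, k2, ops, p1, x2}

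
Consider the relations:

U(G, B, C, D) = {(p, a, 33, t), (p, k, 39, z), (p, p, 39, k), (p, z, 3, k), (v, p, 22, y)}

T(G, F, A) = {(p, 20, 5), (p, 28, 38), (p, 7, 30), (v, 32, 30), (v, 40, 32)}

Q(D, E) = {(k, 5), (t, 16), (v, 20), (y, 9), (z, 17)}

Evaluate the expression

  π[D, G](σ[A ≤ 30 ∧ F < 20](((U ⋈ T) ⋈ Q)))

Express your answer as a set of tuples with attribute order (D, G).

{(k, p), (t, p), (z, p)}

Natural join on G: {(p, a, 33, t, 20, 5), (p, a, 33, t, 28, 38), (p, a, 33, t, 7, 30), (p, k, 39, z, 20, 5), (p, k, 39, z, 28, 38), (p, k, 39, z, 7, 30), (p, p, 39, k, 20, 5), (p, p, 39, k, 28, 38), (p, p, 39, k, 7, 30), (p, z, 3, k, 20, 5), (p, z, 3, k, 28, 38), (p, z, 3, k, 7, 30), (v, p, 22, y, 32, 30), (v, p, 22, y, 40, 32)}
Natural join on D: {(p, a, 33, t, 20, 5, 16), (p, a, 33, t, 28, 38, 16), (p, a, 33, t, 7, 30, 16), (p, k, 39, z, 20, 5, 17), (p, k, 39, z, 28, 38, 17), (p, k, 39, z, 7, 30, 17), (p, p, 39, k, 20, 5, 5), (p, p, 39, k, 28, 38, 5), (p, p, 39, k, 7, 30, 5), (p, z, 3, k, 20, 5, 5), (p, z, 3, k, 28, 38, 5), (p, z, 3, k, 7, 30, 5), (v, p, 22, y, 32, 30, 9), (v, p, 22, y, 40, 32, 9)}
Selection A ≤ 30 ∧ F < 20: {(p, a, 33, t, 7, 30, 16), (p, k, 39, z, 7, 30, 17), (p, p, 39, k, 7, 30, 5), (p, z, 3, k, 7, 30, 5)}
Projecting to D, G (1 duplicate(s) eliminated): {(k, p), (t, p), (z, p)}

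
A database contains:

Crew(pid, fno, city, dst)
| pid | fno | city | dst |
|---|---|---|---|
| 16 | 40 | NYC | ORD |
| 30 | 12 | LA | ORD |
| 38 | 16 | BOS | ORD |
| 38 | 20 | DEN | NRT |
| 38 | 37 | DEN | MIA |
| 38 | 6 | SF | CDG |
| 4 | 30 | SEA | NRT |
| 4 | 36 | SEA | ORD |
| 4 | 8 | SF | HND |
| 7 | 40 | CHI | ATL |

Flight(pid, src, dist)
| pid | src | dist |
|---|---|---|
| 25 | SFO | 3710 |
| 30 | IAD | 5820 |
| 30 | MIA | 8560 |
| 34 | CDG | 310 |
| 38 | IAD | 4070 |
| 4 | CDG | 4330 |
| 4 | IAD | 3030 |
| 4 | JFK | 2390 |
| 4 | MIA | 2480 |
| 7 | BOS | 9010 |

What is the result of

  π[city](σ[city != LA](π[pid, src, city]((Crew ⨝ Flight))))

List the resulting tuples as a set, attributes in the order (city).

{BOS, CHI, DEN, SEA, SF}

Natural join on pid: {(30, 12, LA, ORD, IAD, 5820), (30, 12, LA, ORD, MIA, 8560), (38, 16, BOS, ORD, IAD, 4070), (38, 20, DEN, NRT, IAD, 4070), (38, 37, DEN, MIA, IAD, 4070), (38, 6, SF, CDG, IAD, 4070), (4, 30, SEA, NRT, CDG, 4330), (4, 30, SEA, NRT, IAD, 3030), (4, 30, SEA, NRT, JFK, 2390), (4, 30, SEA, NRT, MIA, 2480), (4, 36, SEA, ORD, CDG, 4330), (4, 36, SEA, ORD, IAD, 3030), (4, 36, SEA, ORD, JFK, 2390), (4, 36, SEA, ORD, MIA, 2480), (4, 8, SF, HND, CDG, 4330), (4, 8, SF, HND, IAD, 3030), (4, 8, SF, HND, JFK, 2390), (4, 8, SF, HND, MIA, 2480), (7, 40, CHI, ATL, BOS, 9010)}
Projecting to pid, src, city (5 duplicate(s) eliminated): {(30, IAD, LA), (30, MIA, LA), (38, IAD, BOS), (38, IAD, DEN), (38, IAD, SF), (4, CDG, SEA), (4, CDG, SF), (4, IAD, SEA), (4, IAD, SF), (4, JFK, SEA), (4, JFK, SF), (4, MIA, SEA), (4, MIA, SF), (7, BOS, CHI)}
Selection city != LA: {(38, IAD, BOS), (38, IAD, DEN), (38, IAD, SF), (4, CDG, SEA), (4, CDG, SF), (4, IAD, SEA), (4, IAD, SF), (4, JFK, SEA), (4, JFK, SF), (4, MIA, SEA), (4, MIA, SF), (7, BOS, CHI)}
Projecting to city (7 duplicate(s) eliminated): {BOS, CHI, DEN, SEA, SF}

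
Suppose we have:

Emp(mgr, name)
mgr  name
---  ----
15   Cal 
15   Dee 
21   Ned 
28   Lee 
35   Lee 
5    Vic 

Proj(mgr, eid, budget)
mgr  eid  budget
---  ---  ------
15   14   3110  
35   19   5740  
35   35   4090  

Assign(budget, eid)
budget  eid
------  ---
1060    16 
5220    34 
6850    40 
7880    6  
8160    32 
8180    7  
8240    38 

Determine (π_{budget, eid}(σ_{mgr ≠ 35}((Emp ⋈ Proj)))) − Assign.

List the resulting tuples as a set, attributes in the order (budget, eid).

Emp ⋈ Proj (natural join on mgr): {(15, Cal, 14, 3110), (15, Dee, 14, 3110), (35, Lee, 19, 5740), (35, Lee, 35, 4090)}
σ[mgr ≠ 35]: keep tuples satisfying mgr ≠ 35 → {(15, Cal, 14, 3110), (15, Dee, 14, 3110)}
Keep only column(s) budget, eid (1 duplicate(s) eliminated): {(3110, 14)}
Taking the difference: {(3110, 14)}

{(3110, 14)}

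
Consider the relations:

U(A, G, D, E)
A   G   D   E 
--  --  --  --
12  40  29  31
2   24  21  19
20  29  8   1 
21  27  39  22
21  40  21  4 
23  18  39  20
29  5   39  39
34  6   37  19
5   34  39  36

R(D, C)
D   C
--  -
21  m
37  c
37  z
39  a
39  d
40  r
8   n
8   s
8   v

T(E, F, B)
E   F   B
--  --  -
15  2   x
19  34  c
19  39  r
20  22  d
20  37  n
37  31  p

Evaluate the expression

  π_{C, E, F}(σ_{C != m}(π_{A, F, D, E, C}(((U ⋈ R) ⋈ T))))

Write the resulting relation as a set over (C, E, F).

{(a, 20, 22), (a, 20, 37), (c, 19, 34), (c, 19, 39), (d, 20, 22), (d, 20, 37), (z, 19, 34), (z, 19, 39)}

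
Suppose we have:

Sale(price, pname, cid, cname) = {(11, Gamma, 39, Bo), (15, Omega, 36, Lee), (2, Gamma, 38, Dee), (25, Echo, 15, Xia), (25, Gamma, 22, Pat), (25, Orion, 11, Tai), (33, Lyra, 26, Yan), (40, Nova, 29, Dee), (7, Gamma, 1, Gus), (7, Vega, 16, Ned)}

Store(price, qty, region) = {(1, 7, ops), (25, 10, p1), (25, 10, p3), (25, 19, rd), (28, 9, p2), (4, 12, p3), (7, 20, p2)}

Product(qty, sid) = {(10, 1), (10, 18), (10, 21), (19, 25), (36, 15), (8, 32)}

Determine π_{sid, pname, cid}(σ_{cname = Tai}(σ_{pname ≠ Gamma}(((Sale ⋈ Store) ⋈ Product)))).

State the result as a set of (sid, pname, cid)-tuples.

Sale ⋈ Store (natural join on price): {(25, Echo, 15, Xia, 10, p1), (25, Echo, 15, Xia, 10, p3), (25, Echo, 15, Xia, 19, rd), (25, Gamma, 22, Pat, 10, p1), (25, Gamma, 22, Pat, 10, p3), (25, Gamma, 22, Pat, 19, rd), (25, Orion, 11, Tai, 10, p1), (25, Orion, 11, Tai, 10, p3), (25, Orion, 11, Tai, 19, rd), (7, Gamma, 1, Gus, 20, p2), (7, Vega, 16, Ned, 20, p2)}
(Sale ⋈ Store) ⋈ Product (natural join on qty): {(25, Echo, 15, Xia, 10, p1, 1), (25, Echo, 15, Xia, 10, p1, 18), (25, Echo, 15, Xia, 10, p1, 21), (25, Echo, 15, Xia, 10, p3, 1), (25, Echo, 15, Xia, 10, p3, 18), (25, Echo, 15, Xia, 10, p3, 21), (25, Echo, 15, Xia, 19, rd, 25), (25, Gamma, 22, Pat, 10, p1, 1), (25, Gamma, 22, Pat, 10, p1, 18), (25, Gamma, 22, Pat, 10, p1, 21), (25, Gamma, 22, Pat, 10, p3, 1), (25, Gamma, 22, Pat, 10, p3, 18), (25, Gamma, 22, Pat, 10, p3, 21), (25, Gamma, 22, Pat, 19, rd, 25), (25, Orion, 11, Tai, 10, p1, 1), (25, Orion, 11, Tai, 10, p1, 18), (25, Orion, 11, Tai, 10, p1, 21), (25, Orion, 11, Tai, 10, p3, 1), (25, Orion, 11, Tai, 10, p3, 18), (25, Orion, 11, Tai, 10, p3, 21), (25, Orion, 11, Tai, 19, rd, 25)}
Apply σ_{pname ≠ Gamma}; surviving tuples: {(25, Echo, 15, Xia, 10, p1, 1), (25, Echo, 15, Xia, 10, p1, 18), (25, Echo, 15, Xia, 10, p1, 21), (25, Echo, 15, Xia, 10, p3, 1), (25, Echo, 15, Xia, 10, p3, 18), (25, Echo, 15, Xia, 10, p3, 21), (25, Echo, 15, Xia, 19, rd, 25), (25, Orion, 11, Tai, 10, p1, 1), (25, Orion, 11, Tai, 10, p1, 18), (25, Orion, 11, Tai, 10, p1, 21), (25, Orion, 11, Tai, 10, p3, 1), (25, Orion, 11, Tai, 10, p3, 18), (25, Orion, 11, Tai, 10, p3, 21), (25, Orion, 11, Tai, 19, rd, 25)}
Apply σ_{cname = Tai}; surviving tuples: {(25, Orion, 11, Tai, 10, p1, 1), (25, Orion, 11, Tai, 10, p1, 18), (25, Orion, 11, Tai, 10, p1, 21), (25, Orion, 11, Tai, 10, p3, 1), (25, Orion, 11, Tai, 10, p3, 18), (25, Orion, 11, Tai, 10, p3, 21), (25, Orion, 11, Tai, 19, rd, 25)}
π[sid, pname, cid]: project onto (sid, pname, cid) (3 duplicate(s) eliminated) → {(1, Orion, 11), (18, Orion, 11), (21, Orion, 11), (25, Orion, 11)}

{(1, Orion, 11), (18, Orion, 11), (21, Orion, 11), (25, Orion, 11)}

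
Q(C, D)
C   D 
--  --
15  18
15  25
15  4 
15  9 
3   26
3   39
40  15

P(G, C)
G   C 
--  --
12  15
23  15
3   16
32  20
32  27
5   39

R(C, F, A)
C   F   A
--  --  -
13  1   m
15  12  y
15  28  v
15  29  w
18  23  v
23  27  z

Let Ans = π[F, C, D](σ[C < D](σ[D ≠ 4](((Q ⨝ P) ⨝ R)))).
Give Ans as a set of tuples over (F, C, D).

{(12, 15, 18), (12, 15, 25), (28, 15, 18), (28, 15, 25), (29, 15, 18), (29, 15, 25)}

Joining Q and P on C yields {(15, 18, 12), (15, 18, 23), (15, 25, 12), (15, 25, 23), (15, 4, 12), (15, 4, 23), (15, 9, 12), (15, 9, 23)}.
Joining (Q ⨝ P) and R on C yields {(15, 18, 12, 12, y), (15, 18, 12, 28, v), (15, 18, 12, 29, w), (15, 18, 23, 12, y), (15, 18, 23, 28, v), (15, 18, 23, 29, w), (15, 25, 12, 12, y), (15, 25, 12, 28, v), (15, 25, 12, 29, w), (15, 25, 23, 12, y), (15, 25, 23, 28, v), (15, 25, 23, 29, w), (15, 4, 12, 12, y), (15, 4, 12, 28, v), (15, 4, 12, 29, w), (15, 4, 23, 12, y), (15, 4, 23, 28, v), (15, 4, 23, 29, w), (15, 9, 12, 12, y), (15, 9, 12, 28, v), (15, 9, 12, 29, w), (15, 9, 23, 12, y), (15, 9, 23, 28, v), (15, 9, 23, 29, w)}.
Selection D ≠ 4: {(15, 18, 12, 12, y), (15, 18, 12, 28, v), (15, 18, 12, 29, w), (15, 18, 23, 12, y), (15, 18, 23, 28, v), (15, 18, 23, 29, w), (15, 25, 12, 12, y), (15, 25, 12, 28, v), (15, 25, 12, 29, w), (15, 25, 23, 12, y), (15, 25, 23, 28, v), (15, 25, 23, 29, w), (15, 9, 12, 12, y), (15, 9, 12, 28, v), (15, 9, 12, 29, w), (15, 9, 23, 12, y), (15, 9, 23, 28, v), (15, 9, 23, 29, w)}
Selection C < D: {(15, 18, 12, 12, y), (15, 18, 12, 28, v), (15, 18, 12, 29, w), (15, 18, 23, 12, y), (15, 18, 23, 28, v), (15, 18, 23, 29, w), (15, 25, 12, 12, y), (15, 25, 12, 28, v), (15, 25, 12, 29, w), (15, 25, 23, 12, y), (15, 25, 23, 28, v), (15, 25, 23, 29, w)}
π[F, C, D]: project onto (F, C, D) (6 duplicate(s) eliminated) → {(12, 15, 18), (12, 15, 25), (28, 15, 18), (28, 15, 25), (29, 15, 18), (29, 15, 25)}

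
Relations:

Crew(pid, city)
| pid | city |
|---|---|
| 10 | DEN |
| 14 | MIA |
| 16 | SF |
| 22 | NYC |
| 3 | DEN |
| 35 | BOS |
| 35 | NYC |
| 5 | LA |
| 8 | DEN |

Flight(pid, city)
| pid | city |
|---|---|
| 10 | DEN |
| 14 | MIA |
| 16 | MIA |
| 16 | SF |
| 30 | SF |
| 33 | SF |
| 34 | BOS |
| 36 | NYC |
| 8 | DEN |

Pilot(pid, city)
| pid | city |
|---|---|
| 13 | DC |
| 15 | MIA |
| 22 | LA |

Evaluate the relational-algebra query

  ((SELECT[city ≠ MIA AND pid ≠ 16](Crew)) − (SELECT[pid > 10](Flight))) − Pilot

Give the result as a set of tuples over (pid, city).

{(10, DEN), (22, NYC), (3, DEN), (35, BOS), (35, NYC), (5, LA), (8, DEN)}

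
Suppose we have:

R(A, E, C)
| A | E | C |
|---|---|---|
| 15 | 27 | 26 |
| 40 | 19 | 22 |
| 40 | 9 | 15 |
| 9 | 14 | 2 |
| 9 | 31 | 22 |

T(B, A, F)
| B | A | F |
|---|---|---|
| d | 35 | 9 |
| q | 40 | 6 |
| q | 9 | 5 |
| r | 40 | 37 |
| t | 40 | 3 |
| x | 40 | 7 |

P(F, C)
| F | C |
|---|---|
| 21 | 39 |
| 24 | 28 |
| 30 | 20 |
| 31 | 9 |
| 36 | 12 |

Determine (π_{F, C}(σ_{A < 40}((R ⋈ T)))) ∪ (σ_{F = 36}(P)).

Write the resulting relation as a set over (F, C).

{(36, 12), (5, 2), (5, 22)}

R ⋈ T (natural join on A): {(40, 19, 22, q, 6), (40, 19, 22, r, 37), (40, 19, 22, t, 3), (40, 19, 22, x, 7), (40, 9, 15, q, 6), (40, 9, 15, r, 37), (40, 9, 15, t, 3), (40, 9, 15, x, 7), (9, 14, 2, q, 5), (9, 31, 22, q, 5)}
Selection A < 40: {(9, 14, 2, q, 5), (9, 31, 22, q, 5)}
Projecting to F, C: {(5, 2), (5, 22)}
Selection F = 36: {(36, 12)}
Set union of the two operands is {(36, 12), (5, 2), (5, 22)}.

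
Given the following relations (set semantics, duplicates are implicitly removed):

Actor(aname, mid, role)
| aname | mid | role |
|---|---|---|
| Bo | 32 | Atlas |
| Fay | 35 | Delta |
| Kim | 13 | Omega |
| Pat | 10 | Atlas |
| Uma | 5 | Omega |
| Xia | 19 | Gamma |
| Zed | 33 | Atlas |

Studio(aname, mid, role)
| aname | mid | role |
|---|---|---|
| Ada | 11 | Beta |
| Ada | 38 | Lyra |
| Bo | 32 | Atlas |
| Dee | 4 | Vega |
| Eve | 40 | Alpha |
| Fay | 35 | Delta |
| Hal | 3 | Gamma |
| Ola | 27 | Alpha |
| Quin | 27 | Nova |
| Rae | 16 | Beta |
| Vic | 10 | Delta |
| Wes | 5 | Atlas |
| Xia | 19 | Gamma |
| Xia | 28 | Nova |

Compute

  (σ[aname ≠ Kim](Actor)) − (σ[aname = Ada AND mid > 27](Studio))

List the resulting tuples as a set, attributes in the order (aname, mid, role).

Apply σ_{aname ≠ Kim}; surviving tuples: {(Bo, 32, Atlas), (Fay, 35, Delta), (Pat, 10, Atlas), (Uma, 5, Omega), (Xia, 19, Gamma), (Zed, 33, Atlas)}
Apply σ_{aname = Ada AND mid > 27}; surviving tuples: {(Ada, 38, Lyra)}
Set difference of the two operands is {(Bo, 32, Atlas), (Fay, 35, Delta), (Pat, 10, Atlas), (Uma, 5, Omega), (Xia, 19, Gamma), (Zed, 33, Atlas)}.

{(Bo, 32, Atlas), (Fay, 35, Delta), (Pat, 10, Atlas), (Uma, 5, Omega), (Xia, 19, Gamma), (Zed, 33, Atlas)}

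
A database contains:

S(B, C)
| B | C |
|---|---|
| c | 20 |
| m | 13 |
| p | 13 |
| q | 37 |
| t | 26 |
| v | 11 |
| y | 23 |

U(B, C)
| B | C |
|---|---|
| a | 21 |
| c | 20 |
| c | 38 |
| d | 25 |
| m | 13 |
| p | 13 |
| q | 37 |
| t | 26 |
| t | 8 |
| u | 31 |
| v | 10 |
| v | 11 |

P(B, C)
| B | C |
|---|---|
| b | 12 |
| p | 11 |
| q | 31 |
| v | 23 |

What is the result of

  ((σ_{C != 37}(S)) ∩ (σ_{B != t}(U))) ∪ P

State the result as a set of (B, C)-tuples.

Selection C != 37: {(c, 20), (m, 13), (p, 13), (t, 26), (v, 11), (y, 23)}
Selection B != t: {(a, 21), (c, 20), (c, 38), (d, 25), (m, 13), (p, 13), (q, 37), (u, 31), (v, 10), (v, 11)}
Taking the intersection: {(c, 20), (m, 13), (p, 13), (v, 11)}
Taking the union: {(b, 12), (c, 20), (m, 13), (p, 11), (p, 13), (q, 31), (v, 11), (v, 23)}

{(b, 12), (c, 20), (m, 13), (p, 11), (p, 13), (q, 31), (v, 11), (v, 23)}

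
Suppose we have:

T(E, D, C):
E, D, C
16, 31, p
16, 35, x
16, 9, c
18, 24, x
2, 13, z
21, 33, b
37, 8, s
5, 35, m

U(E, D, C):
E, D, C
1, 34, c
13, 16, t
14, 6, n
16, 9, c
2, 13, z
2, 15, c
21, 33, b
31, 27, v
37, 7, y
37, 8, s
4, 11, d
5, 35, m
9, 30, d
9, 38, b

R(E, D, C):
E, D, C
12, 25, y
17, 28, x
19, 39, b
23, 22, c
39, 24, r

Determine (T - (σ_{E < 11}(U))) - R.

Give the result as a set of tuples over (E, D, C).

{(16, 31, p), (16, 35, x), (16, 9, c), (18, 24, x), (21, 33, b), (37, 8, s)}

Apply σ_{E < 11}; surviving tuples: {(1, 34, c), (2, 13, z), (2, 15, c), (4, 11, d), (5, 35, m), (9, 30, d), (9, 38, b)}
Difference: {(16, 31, p), (16, 35, x), (16, 9, c), (18, 24, x), (2, 13, z), (21, 33, b), (37, 8, s), (5, 35, m)} with {(1, 34, c), (2, 13, z), (2, 15, c), (4, 11, d), (5, 35, m), (9, 30, d), (9, 38, b)} → {(16, 31, p), (16, 35, x), (16, 9, c), (18, 24, x), (21, 33, b), (37, 8, s)}
Difference: {(16, 31, p), (16, 35, x), (16, 9, c), (18, 24, x), (21, 33, b), (37, 8, s)} with {(12, 25, y), (17, 28, x), (19, 39, b), (23, 22, c), (39, 24, r)} → {(16, 31, p), (16, 35, x), (16, 9, c), (18, 24, x), (21, 33, b), (37, 8, s)}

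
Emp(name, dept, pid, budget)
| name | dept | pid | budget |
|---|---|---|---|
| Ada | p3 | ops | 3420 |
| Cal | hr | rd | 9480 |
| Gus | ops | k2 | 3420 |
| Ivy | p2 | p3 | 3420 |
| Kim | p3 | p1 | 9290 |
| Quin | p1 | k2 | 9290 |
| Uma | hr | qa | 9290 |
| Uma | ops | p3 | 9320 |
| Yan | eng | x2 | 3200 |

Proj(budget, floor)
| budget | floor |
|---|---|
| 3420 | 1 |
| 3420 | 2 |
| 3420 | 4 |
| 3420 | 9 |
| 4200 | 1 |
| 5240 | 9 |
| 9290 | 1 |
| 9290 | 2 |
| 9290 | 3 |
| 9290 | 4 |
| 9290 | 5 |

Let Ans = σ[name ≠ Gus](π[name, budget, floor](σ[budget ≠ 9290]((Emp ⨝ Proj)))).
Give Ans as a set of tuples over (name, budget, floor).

{(Ada, 3420, 1), (Ada, 3420, 2), (Ada, 3420, 4), (Ada, 3420, 9), (Ivy, 3420, 1), (Ivy, 3420, 2), (Ivy, 3420, 4), (Ivy, 3420, 9)}

Emp ⋈ Proj (natural join on budget): {(Ada, p3, ops, 3420, 1), (Ada, p3, ops, 3420, 2), (Ada, p3, ops, 3420, 4), (Ada, p3, ops, 3420, 9), (Gus, ops, k2, 3420, 1), (Gus, ops, k2, 3420, 2), (Gus, ops, k2, 3420, 4), (Gus, ops, k2, 3420, 9), (Ivy, p2, p3, 3420, 1), (Ivy, p2, p3, 3420, 2), (Ivy, p2, p3, 3420, 4), (Ivy, p2, p3, 3420, 9), (Kim, p3, p1, 9290, 1), (Kim, p3, p1, 9290, 2), (Kim, p3, p1, 9290, 3), (Kim, p3, p1, 9290, 4), (Kim, p3, p1, 9290, 5), (Quin, p1, k2, 9290, 1), (Quin, p1, k2, 9290, 2), (Quin, p1, k2, 9290, 3), (Quin, p1, k2, 9290, 4), (Quin, p1, k2, 9290, 5), (Uma, hr, qa, 9290, 1), (Uma, hr, qa, 9290, 2), (Uma, hr, qa, 9290, 3), (Uma, hr, qa, 9290, 4), (Uma, hr, qa, 9290, 5)}
Selection budget ≠ 9290: {(Ada, p3, ops, 3420, 1), (Ada, p3, ops, 3420, 2), (Ada, p3, ops, 3420, 4), (Ada, p3, ops, 3420, 9), (Gus, ops, k2, 3420, 1), (Gus, ops, k2, 3420, 2), (Gus, ops, k2, 3420, 4), (Gus, ops, k2, 3420, 9), (Ivy, p2, p3, 3420, 1), (Ivy, p2, p3, 3420, 2), (Ivy, p2, p3, 3420, 4), (Ivy, p2, p3, 3420, 9)}
Projecting to name, budget, floor: {(Ada, 3420, 1), (Ada, 3420, 2), (Ada, 3420, 4), (Ada, 3420, 9), (Gus, 3420, 1), (Gus, 3420, 2), (Gus, 3420, 4), (Gus, 3420, 9), (Ivy, 3420, 1), (Ivy, 3420, 2), (Ivy, 3420, 4), (Ivy, 3420, 9)}
Selection name ≠ Gus: {(Ada, 3420, 1), (Ada, 3420, 2), (Ada, 3420, 4), (Ada, 3420, 9), (Ivy, 3420, 1), (Ivy, 3420, 2), (Ivy, 3420, 4), (Ivy, 3420, 9)}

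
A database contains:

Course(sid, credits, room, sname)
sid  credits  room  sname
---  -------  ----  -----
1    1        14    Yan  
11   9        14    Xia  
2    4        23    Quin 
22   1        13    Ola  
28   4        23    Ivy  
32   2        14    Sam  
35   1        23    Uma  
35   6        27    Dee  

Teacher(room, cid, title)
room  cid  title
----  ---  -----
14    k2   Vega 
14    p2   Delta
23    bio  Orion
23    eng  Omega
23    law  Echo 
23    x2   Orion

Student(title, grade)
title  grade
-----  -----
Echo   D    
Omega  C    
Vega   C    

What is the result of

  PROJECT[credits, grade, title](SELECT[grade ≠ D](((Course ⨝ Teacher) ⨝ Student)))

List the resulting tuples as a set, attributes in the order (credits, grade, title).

Joining Course and Teacher on room yields {(1, 1, 14, Yan, k2, Vega), (1, 1, 14, Yan, p2, Delta), (11, 9, 14, Xia, k2, Vega), (11, 9, 14, Xia, p2, Delta), (2, 4, 23, Quin, bio, Orion), (2, 4, 23, Quin, eng, Omega), (2, 4, 23, Quin, law, Echo), (2, 4, 23, Quin, x2, Orion), (28, 4, 23, Ivy, bio, Orion), (28, 4, 23, Ivy, eng, Omega), (28, 4, 23, Ivy, law, Echo), (28, 4, 23, Ivy, x2, Orion), (32, 2, 14, Sam, k2, Vega), (32, 2, 14, Sam, p2, Delta), (35, 1, 23, Uma, bio, Orion), (35, 1, 23, Uma, eng, Omega), (35, 1, 23, Uma, law, Echo), (35, 1, 23, Uma, x2, Orion)}.
Joining (Course ⨝ Teacher) and Student on title yields {(1, 1, 14, Yan, k2, Vega, C), (11, 9, 14, Xia, k2, Vega, C), (2, 4, 23, Quin, eng, Omega, C), (2, 4, 23, Quin, law, Echo, D), (28, 4, 23, Ivy, eng, Omega, C), (28, 4, 23, Ivy, law, Echo, D), (32, 2, 14, Sam, k2, Vega, C), (35, 1, 23, Uma, eng, Omega, C), (35, 1, 23, Uma, law, Echo, D)}.
Selection grade ≠ D: {(1, 1, 14, Yan, k2, Vega, C), (11, 9, 14, Xia, k2, Vega, C), (2, 4, 23, Quin, eng, Omega, C), (28, 4, 23, Ivy, eng, Omega, C), (32, 2, 14, Sam, k2, Vega, C), (35, 1, 23, Uma, eng, Omega, C)}
π_{credits, grade, title} gives {(1, C, Omega), (1, C, Vega), (2, C, Vega), (4, C, Omega), (9, C, Vega)} (1 duplicate(s) eliminated).

{(1, C, Omega), (1, C, Vega), (2, C, Vega), (4, C, Omega), (9, C, Vega)}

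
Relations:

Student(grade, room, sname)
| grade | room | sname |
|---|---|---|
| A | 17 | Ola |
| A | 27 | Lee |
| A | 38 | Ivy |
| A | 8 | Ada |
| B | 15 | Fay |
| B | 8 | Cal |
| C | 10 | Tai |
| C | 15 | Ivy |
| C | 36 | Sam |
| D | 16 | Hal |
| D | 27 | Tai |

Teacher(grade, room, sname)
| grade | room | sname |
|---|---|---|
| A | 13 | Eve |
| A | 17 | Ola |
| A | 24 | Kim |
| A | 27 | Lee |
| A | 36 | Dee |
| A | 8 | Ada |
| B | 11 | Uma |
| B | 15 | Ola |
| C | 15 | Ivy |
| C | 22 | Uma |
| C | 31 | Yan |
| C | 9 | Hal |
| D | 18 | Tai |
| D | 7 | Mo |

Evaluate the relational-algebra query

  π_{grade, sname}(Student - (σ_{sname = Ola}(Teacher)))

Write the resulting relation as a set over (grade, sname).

Filtering on sname = Ola leaves {(A, 17, Ola), (B, 15, Ola)}.
Difference: {(A, 17, Ola), (A, 27, Lee), (A, 38, Ivy), (A, 8, Ada), (B, 15, Fay), (B, 8, Cal), (C, 10, Tai), (C, 15, Ivy), (C, 36, Sam), (D, 16, Hal), (D, 27, Tai)} with {(A, 17, Ola), (B, 15, Ola)} → {(A, 27, Lee), (A, 38, Ivy), (A, 8, Ada), (B, 15, Fay), (B, 8, Cal), (C, 10, Tai), (C, 15, Ivy), (C, 36, Sam), (D, 16, Hal), (D, 27, Tai)}
π_{grade, sname} gives {(A, Ada), (A, Ivy), (A, Lee), (B, Cal), (B, Fay), (C, Ivy), (C, Sam), (C, Tai), (D, Hal), (D, Tai)}.

{(A, Ada), (A, Ivy), (A, Lee), (B, Cal), (B, Fay), (C, Ivy), (C, Sam), (C, Tai), (D, Hal), (D, Tai)}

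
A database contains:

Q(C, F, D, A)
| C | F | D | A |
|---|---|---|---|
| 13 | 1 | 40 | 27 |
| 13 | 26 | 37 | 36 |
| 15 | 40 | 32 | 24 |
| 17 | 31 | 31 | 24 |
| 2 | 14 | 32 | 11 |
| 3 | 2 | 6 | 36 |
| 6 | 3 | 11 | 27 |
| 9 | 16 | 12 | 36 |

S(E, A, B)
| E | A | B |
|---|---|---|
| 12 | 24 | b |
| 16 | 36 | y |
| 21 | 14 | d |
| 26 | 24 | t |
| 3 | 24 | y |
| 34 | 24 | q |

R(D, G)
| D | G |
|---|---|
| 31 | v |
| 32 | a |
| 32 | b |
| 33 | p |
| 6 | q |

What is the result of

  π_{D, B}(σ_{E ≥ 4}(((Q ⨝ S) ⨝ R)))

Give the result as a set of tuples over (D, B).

{(31, b), (31, q), (31, t), (32, b), (32, q), (32, t), (6, y)}

Joining Q and S on A yields {(13, 26, 37, 36, 16, y), (15, 40, 32, 24, 12, b), (15, 40, 32, 24, 26, t), (15, 40, 32, 24, 3, y), (15, 40, 32, 24, 34, q), (17, 31, 31, 24, 12, b), (17, 31, 31, 24, 26, t), (17, 31, 31, 24, 3, y), (17, 31, 31, 24, 34, q), (3, 2, 6, 36, 16, y), (9, 16, 12, 36, 16, y)}.
Joining (Q ⨝ S) and R on D yields {(15, 40, 32, 24, 12, b, a), (15, 40, 32, 24, 12, b, b), (15, 40, 32, 24, 26, t, a), (15, 40, 32, 24, 26, t, b), (15, 40, 32, 24, 3, y, a), (15, 40, 32, 24, 3, y, b), (15, 40, 32, 24, 34, q, a), (15, 40, 32, 24, 34, q, b), (17, 31, 31, 24, 12, b, v), (17, 31, 31, 24, 26, t, v), (17, 31, 31, 24, 3, y, v), (17, 31, 31, 24, 34, q, v), (3, 2, 6, 36, 16, y, q)}.
Apply σ_{E ≥ 4}; surviving tuples: {(15, 40, 32, 24, 12, b, a), (15, 40, 32, 24, 12, b, b), (15, 40, 32, 24, 26, t, a), (15, 40, 32, 24, 26, t, b), (15, 40, 32, 24, 34, q, a), (15, 40, 32, 24, 34, q, b), (17, 31, 31, 24, 12, b, v), (17, 31, 31, 24, 26, t, v), (17, 31, 31, 24, 34, q, v), (3, 2, 6, 36, 16, y, q)}
Keep only column(s) D, B (3 duplicate(s) eliminated): {(31, b), (31, q), (31, t), (32, b), (32, q), (32, t), (6, y)}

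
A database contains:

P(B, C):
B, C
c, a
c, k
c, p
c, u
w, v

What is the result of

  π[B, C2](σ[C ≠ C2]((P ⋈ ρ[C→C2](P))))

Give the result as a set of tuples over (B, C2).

{(c, a), (c, k), (c, p), (c, u)}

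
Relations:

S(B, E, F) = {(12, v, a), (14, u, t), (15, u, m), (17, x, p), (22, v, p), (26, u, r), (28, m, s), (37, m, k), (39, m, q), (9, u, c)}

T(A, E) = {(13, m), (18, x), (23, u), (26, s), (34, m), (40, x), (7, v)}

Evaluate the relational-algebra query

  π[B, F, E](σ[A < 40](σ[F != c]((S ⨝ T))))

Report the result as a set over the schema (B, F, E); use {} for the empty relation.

Natural join on E: {(12, v, a, 7), (14, u, t, 23), (15, u, m, 23), (17, x, p, 18), (17, x, p, 40), (22, v, p, 7), (26, u, r, 23), (28, m, s, 13), (28, m, s, 34), (37, m, k, 13), (37, m, k, 34), (39, m, q, 13), (39, m, q, 34), (9, u, c, 23)}
Selection F != c: {(12, v, a, 7), (14, u, t, 23), (15, u, m, 23), (17, x, p, 18), (17, x, p, 40), (22, v, p, 7), (26, u, r, 23), (28, m, s, 13), (28, m, s, 34), (37, m, k, 13), (37, m, k, 34), (39, m, q, 13), (39, m, q, 34)}
Selection A < 40: {(12, v, a, 7), (14, u, t, 23), (15, u, m, 23), (17, x, p, 18), (22, v, p, 7), (26, u, r, 23), (28, m, s, 13), (28, m, s, 34), (37, m, k, 13), (37, m, k, 34), (39, m, q, 13), (39, m, q, 34)}
π_{B, F, E} gives {(12, a, v), (14, t, u), (15, m, u), (17, p, x), (22, p, v), (26, r, u), (28, s, m), (37, k, m), (39, q, m)} (3 duplicate(s) eliminated).

{(12, a, v), (14, t, u), (15, m, u), (17, p, x), (22, p, v), (26, r, u), (28, s, m), (37, k, m), (39, q, m)}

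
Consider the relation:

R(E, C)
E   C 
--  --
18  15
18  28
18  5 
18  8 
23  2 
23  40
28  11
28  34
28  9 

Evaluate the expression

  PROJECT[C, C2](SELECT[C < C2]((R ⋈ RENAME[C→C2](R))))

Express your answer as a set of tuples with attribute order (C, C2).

ρ[C→C2]: schema becomes (E, C2); tuples unchanged.
Natural join on E: {(18, 15, 15), (18, 15, 28), (18, 15, 5), (18, 15, 8), (18, 28, 15), (18, 28, 28), (18, 28, 5), (18, 28, 8), (18, 5, 15), (18, 5, 28), (18, 5, 5), (18, 5, 8), (18, 8, 15), (18, 8, 28), (18, 8, 5), (18, 8, 8), (23, 2, 2), (23, 2, 40), (23, 40, 2), (23, 40, 40), (28, 11, 11), (28, 11, 34), (28, 11, 9), (28, 34, 11), (28, 34, 34), (28, 34, 9), (28, 9, 11), (28, 9, 34), (28, 9, 9)}
Apply σ_{C < C2}; surviving tuples: {(18, 15, 28), (18, 5, 15), (18, 5, 28), (18, 5, 8), (18, 8, 15), (18, 8, 28), (23, 2, 40), (28, 11, 34), (28, 9, 11), (28, 9, 34)}
Keep only column(s) C, C2: {(11, 34), (15, 28), (2, 40), (5, 15), (5, 28), (5, 8), (8, 15), (8, 28), (9, 11), (9, 34)}

{(11, 34), (15, 28), (2, 40), (5, 15), (5, 28), (5, 8), (8, 15), (8, 28), (9, 11), (9, 34)}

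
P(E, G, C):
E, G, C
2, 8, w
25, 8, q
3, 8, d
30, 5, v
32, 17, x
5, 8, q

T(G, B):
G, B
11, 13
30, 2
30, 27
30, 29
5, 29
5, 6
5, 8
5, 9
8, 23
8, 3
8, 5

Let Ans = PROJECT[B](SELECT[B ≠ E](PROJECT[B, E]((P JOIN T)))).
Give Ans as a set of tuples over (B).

{23, 29, 3, 5, 6, 8, 9}

P ⋈ T (natural join on G): {(2, 8, w, 23), (2, 8, w, 3), (2, 8, w, 5), (25, 8, q, 23), (25, 8, q, 3), (25, 8, q, 5), (3, 8, d, 23), (3, 8, d, 3), (3, 8, d, 5), (30, 5, v, 29), (30, 5, v, 6), (30, 5, v, 8), (30, 5, v, 9), (5, 8, q, 23), (5, 8, q, 3), (5, 8, q, 5)}
π[B, E]: project onto (B, E) → {(23, 2), (23, 25), (23, 3), (23, 5), (29, 30), (3, 2), (3, 25), (3, 3), (3, 5), (5, 2), (5, 25), (5, 3), (5, 5), (6, 30), (8, 30), (9, 30)}
Selection B ≠ E: {(23, 2), (23, 25), (23, 3), (23, 5), (29, 30), (3, 2), (3, 25), (3, 5), (5, 2), (5, 25), (5, 3), (6, 30), (8, 30), (9, 30)}
π[B]: project onto (B) (7 duplicate(s) eliminated) → {23, 29, 3, 5, 6, 8, 9}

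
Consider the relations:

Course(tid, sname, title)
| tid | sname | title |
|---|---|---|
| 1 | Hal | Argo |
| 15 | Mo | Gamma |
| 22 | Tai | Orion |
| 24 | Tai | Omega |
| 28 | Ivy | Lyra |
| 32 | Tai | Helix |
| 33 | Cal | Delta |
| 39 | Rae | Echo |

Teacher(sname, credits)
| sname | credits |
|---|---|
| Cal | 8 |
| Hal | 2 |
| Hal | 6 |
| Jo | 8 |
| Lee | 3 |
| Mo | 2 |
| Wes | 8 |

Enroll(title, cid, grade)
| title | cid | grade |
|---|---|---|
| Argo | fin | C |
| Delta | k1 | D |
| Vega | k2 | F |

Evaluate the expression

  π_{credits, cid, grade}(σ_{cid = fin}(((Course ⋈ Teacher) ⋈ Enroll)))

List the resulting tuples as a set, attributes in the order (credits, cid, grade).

{(2, fin, C), (6, fin, C)}

Course ⋈ Teacher (natural join on sname): {(1, Hal, Argo, 2), (1, Hal, Argo, 6), (15, Mo, Gamma, 2), (33, Cal, Delta, 8)}
(Course ⋈ Teacher) ⋈ Enroll (natural join on title): {(1, Hal, Argo, 2, fin, C), (1, Hal, Argo, 6, fin, C), (33, Cal, Delta, 8, k1, D)}
Filtering on cid = fin leaves {(1, Hal, Argo, 2, fin, C), (1, Hal, Argo, 6, fin, C)}.
π_{credits, cid, grade} gives {(2, fin, C), (6, fin, C)}.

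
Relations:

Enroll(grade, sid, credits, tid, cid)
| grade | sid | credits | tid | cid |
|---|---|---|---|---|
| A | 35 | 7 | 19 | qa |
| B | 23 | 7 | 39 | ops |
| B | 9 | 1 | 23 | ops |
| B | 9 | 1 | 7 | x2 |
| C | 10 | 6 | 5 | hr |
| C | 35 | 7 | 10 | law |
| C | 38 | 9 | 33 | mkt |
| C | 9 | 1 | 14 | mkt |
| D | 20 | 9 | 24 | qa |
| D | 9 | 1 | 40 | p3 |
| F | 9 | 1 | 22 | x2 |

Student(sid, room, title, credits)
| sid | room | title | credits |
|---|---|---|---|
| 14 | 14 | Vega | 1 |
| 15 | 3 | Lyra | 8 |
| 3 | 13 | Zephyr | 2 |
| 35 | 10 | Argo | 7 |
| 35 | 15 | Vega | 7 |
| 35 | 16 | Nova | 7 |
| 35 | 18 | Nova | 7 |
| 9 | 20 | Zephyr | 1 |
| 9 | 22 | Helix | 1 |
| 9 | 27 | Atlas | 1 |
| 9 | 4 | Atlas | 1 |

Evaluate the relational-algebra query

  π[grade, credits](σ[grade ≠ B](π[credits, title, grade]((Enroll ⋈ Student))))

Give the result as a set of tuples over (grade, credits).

Joining Enroll and Student on sid, credits yields {(A, 35, 7, 19, qa, 10, Argo), (A, 35, 7, 19, qa, 15, Vega), (A, 35, 7, 19, qa, 16, Nova), (A, 35, 7, 19, qa, 18, Nova), (B, 9, 1, 23, ops, 20, Zephyr), (B, 9, 1, 23, ops, 22, Helix), (B, 9, 1, 23, ops, 27, Atlas), (B, 9, 1, 23, ops, 4, Atlas), (B, 9, 1, 7, x2, 20, Zephyr), (B, 9, 1, 7, x2, 22, Helix), (B, 9, 1, 7, x2, 27, Atlas), (B, 9, 1, 7, x2, 4, Atlas), (C, 35, 7, 10, law, 10, Argo), (C, 35, 7, 10, law, 15, Vega), (C, 35, 7, 10, law, 16, Nova), (C, 35, 7, 10, law, 18, Nova), (C, 9, 1, 14, mkt, 20, Zephyr), (C, 9, 1, 14, mkt, 22, Helix), (C, 9, 1, 14, mkt, 27, Atlas), (C, 9, 1, 14, mkt, 4, Atlas), (D, 9, 1, 40, p3, 20, Zephyr), (D, 9, 1, 40, p3, 22, Helix), (D, 9, 1, 40, p3, 27, Atlas), (D, 9, 1, 40, p3, 4, Atlas), (F, 9, 1, 22, x2, 20, Zephyr), (F, 9, 1, 22, x2, 22, Helix), (F, 9, 1, 22, x2, 27, Atlas), (F, 9, 1, 22, x2, 4, Atlas)}.
π_{credits, title, grade} gives {(1, Atlas, B), (1, Atlas, C), (1, Atlas, D), (1, Atlas, F), (1, Helix, B), (1, Helix, C), (1, Helix, D), (1, Helix, F), (1, Zephyr, B), (1, Zephyr, C), (1, Zephyr, D), (1, Zephyr, F), (7, Argo, A), (7, Argo, C), (7, Nova, A), (7, Nova, C), (7, Vega, A), (7, Vega, C)} (10 duplicate(s) eliminated).
Selection grade ≠ B: {(1, Atlas, C), (1, Atlas, D), (1, Atlas, F), (1, Helix, C), (1, Helix, D), (1, Helix, F), (1, Zephyr, C), (1, Zephyr, D), (1, Zephyr, F), (7, Argo, A), (7, Argo, C), (7, Nova, A), (7, Nova, C), (7, Vega, A), (7, Vega, C)}
π_{grade, credits} gives {(A, 7), (C, 1), (C, 7), (D, 1), (F, 1)} (10 duplicate(s) eliminated).

{(A, 7), (C, 1), (C, 7), (D, 1), (F, 1)}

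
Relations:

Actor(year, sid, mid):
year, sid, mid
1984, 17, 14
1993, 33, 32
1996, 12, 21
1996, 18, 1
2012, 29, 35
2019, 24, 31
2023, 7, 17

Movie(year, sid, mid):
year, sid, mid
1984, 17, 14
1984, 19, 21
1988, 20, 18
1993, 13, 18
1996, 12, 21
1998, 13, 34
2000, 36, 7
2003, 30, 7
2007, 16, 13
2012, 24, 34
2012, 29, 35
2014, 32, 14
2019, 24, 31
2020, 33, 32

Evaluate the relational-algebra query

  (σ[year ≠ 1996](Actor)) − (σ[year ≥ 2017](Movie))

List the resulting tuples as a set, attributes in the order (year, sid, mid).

{(1984, 17, 14), (1993, 33, 32), (2012, 29, 35), (2023, 7, 17)}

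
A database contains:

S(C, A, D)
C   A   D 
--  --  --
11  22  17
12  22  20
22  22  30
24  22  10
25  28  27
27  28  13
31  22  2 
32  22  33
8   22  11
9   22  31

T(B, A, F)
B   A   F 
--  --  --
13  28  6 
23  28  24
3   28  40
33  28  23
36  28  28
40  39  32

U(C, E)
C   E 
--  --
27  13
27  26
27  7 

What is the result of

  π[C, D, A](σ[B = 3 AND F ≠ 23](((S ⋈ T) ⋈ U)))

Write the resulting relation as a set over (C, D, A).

Natural join on A: {(25, 28, 27, 13, 6), (25, 28, 27, 23, 24), (25, 28, 27, 3, 40), (25, 28, 27, 33, 23), (25, 28, 27, 36, 28), (27, 28, 13, 13, 6), (27, 28, 13, 23, 24), (27, 28, 13, 3, 40), (27, 28, 13, 33, 23), (27, 28, 13, 36, 28)}
Natural join on C: {(27, 28, 13, 13, 6, 13), (27, 28, 13, 13, 6, 26), (27, 28, 13, 13, 6, 7), (27, 28, 13, 23, 24, 13), (27, 28, 13, 23, 24, 26), (27, 28, 13, 23, 24, 7), (27, 28, 13, 3, 40, 13), (27, 28, 13, 3, 40, 26), (27, 28, 13, 3, 40, 7), (27, 28, 13, 33, 23, 13), (27, 28, 13, 33, 23, 26), (27, 28, 13, 33, 23, 7), (27, 28, 13, 36, 28, 13), (27, 28, 13, 36, 28, 26), (27, 28, 13, 36, 28, 7)}
σ[B = 3 AND F ≠ 23]: keep tuples satisfying B = 3 AND F ≠ 23 → {(27, 28, 13, 3, 40, 13), (27, 28, 13, 3, 40, 26), (27, 28, 13, 3, 40, 7)}
π_{C, D, A} gives {(27, 13, 28)} (2 duplicate(s) eliminated).

{(27, 13, 28)}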